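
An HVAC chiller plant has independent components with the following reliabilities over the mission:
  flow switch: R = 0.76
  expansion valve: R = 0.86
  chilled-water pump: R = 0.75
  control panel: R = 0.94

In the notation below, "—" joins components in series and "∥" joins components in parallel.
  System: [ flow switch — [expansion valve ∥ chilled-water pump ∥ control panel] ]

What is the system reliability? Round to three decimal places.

Parallel (expansion valve, chilled-water pump, and control panel): 1 − (1 − 0.86000)(1 − 0.75000)(1 − 0.94000) = 0.99790
Series (flow switch and [0.99790]): 0.76000 × 0.99790 = 0.758

0.758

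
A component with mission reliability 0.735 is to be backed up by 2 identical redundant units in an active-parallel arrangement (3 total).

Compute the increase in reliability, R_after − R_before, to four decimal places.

0.2464

R_before = 0.735
R_after = 1 − (1 − 0.735)^3 = 0.9814
ΔR = 0.9814 − 0.735 = 0.2464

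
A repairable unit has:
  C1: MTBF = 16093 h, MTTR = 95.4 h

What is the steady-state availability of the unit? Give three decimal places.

0.994

A(C1) = MTBF/(MTBF+MTTR) = 16093/(16093+95.4) = 0.994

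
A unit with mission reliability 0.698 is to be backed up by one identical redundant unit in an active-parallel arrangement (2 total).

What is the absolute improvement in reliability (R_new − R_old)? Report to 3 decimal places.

R_before = 0.698
R_after = 1 − (1 − 0.698)^2 = 0.909
ΔR = 0.909 − 0.698 = 0.211

0.211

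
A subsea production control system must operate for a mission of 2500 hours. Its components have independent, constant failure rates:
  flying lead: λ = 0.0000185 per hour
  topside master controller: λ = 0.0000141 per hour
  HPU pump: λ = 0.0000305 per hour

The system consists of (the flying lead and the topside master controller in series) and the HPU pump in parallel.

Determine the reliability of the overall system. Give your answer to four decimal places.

R(flying lead) = exp(−0.0000185 × 2500) = 0.954803
R(topside master controller) = exp(−0.0000141 × 2500) = 0.965364
R(HPU pump) = exp(−0.0000305 × 2500) = 0.926585
Series (flying lead and topside master controller): 0.954803 × 0.965364 = 0.921732
Parallel ([0.921732] and HPU pump): 1 − (1 − 0.921732)(1 − 0.926585) = 0.9943

0.9943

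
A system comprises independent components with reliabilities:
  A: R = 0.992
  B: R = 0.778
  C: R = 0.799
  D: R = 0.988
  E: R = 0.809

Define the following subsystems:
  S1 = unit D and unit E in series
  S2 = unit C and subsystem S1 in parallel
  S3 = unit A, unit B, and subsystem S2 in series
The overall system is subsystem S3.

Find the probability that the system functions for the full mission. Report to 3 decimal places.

Series (D and E): 0.98800 × 0.80900 = 0.79929
Parallel (C and [0.79929]): 1 − (1 − 0.79900)(1 − 0.79929) = 0.95966
Series (A, B, and [0.95966]): 0.99200 × 0.77800 × 0.95966 = 0.741

0.741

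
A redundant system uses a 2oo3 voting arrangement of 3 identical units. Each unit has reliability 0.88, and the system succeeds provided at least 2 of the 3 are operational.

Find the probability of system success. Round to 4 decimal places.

0.9603

R = Σ_{i=2}^{3} C(3,i) p^i (1−p)^{3−i} with p = 0.88
C(3,2)·0.88^2·0.12^1 = 0.278784
C(3,3)·0.88^3·0.12^0 = 0.681472
Sum = 0.9603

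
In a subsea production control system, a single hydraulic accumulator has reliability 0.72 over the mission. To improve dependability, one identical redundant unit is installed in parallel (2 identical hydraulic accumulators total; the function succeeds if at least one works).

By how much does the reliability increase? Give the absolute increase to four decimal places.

0.2016

R_before = 0.72
R_after = 1 − (1 − 0.72)^2 = 0.9216
ΔR = 0.9216 − 0.72 = 0.2016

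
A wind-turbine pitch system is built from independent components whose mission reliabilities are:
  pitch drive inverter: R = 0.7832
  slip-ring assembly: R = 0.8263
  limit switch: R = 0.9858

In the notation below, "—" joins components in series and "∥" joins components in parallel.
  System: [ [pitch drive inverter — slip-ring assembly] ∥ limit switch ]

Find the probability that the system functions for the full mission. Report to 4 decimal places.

Series (pitch drive inverter and slip-ring assembly): 0.783200 × 0.826300 = 0.647158
Parallel ([0.647158] and limit switch): 1 − (1 − 0.647158)(1 − 0.985800) = 0.9950

0.9950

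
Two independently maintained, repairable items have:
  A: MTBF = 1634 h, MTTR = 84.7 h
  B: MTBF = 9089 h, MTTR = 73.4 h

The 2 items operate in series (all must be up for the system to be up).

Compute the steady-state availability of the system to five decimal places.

0.94310

A(A) = MTBF/(MTBF+MTTR) = 1634/(1634+84.7) = 0.950719
A(B) = MTBF/(MTBF+MTTR) = 9089/(9089+73.4) = 0.991989
Series availability: 0.950719 × 0.991989 = 0.94310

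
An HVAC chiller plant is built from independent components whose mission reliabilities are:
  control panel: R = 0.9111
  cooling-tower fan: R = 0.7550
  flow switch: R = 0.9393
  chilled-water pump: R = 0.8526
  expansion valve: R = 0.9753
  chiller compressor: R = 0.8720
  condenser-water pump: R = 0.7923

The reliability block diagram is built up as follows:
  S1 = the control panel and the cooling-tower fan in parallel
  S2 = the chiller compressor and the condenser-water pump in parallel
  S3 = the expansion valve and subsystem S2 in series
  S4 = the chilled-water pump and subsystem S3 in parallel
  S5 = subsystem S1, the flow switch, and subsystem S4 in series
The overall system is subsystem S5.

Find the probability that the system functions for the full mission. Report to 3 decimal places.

0.912

Parallel (control panel and cooling-tower fan): 1 − (1 − 0.91110)(1 − 0.75500) = 0.97822
Parallel (chiller compressor and condenser-water pump): 1 − (1 − 0.87200)(1 − 0.79230) = 0.97341
Series (expansion valve and [0.97341]): 0.97530 × 0.97341 = 0.94937
Parallel (chilled-water pump and [0.94937]): 1 − (1 − 0.85260)(1 − 0.94937) = 0.99254
Series ([0.97822], flow switch, and [0.99254]): 0.97822 × 0.93930 × 0.99254 = 0.912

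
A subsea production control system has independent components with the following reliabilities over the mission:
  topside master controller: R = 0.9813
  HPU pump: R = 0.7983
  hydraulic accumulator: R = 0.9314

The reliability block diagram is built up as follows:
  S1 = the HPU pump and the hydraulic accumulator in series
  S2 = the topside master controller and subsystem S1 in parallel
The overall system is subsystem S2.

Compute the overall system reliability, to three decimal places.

Series (HPU pump and hydraulic accumulator): 0.79830 × 0.93140 = 0.74354
Parallel (topside master controller and [0.74354]): 1 − (1 − 0.98130)(1 − 0.74354) = 0.995

0.995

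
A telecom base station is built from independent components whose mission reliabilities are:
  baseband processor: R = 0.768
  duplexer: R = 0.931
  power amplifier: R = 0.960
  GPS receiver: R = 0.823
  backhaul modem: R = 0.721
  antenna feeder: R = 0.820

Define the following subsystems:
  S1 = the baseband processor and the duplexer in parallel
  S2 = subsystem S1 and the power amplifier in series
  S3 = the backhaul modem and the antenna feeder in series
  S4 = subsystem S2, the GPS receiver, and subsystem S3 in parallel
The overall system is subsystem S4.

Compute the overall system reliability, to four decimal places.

0.9960

Parallel (baseband processor and duplexer): 1 − (1 − 0.768000)(1 − 0.931000) = 0.983992
Series ([0.983992] and power amplifier): 0.983992 × 0.960000 = 0.944632
Series (backhaul modem and antenna feeder): 0.721000 × 0.820000 = 0.591220
Parallel ([0.944632], GPS receiver, and [0.591220]): 1 − (1 − 0.944632)(1 − 0.823000)(1 − 0.591220) = 0.9960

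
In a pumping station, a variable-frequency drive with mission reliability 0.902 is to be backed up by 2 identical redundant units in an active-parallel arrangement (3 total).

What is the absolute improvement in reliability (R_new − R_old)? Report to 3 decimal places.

0.097

R_before = 0.902
R_after = 1 − (1 − 0.902)^3 = 0.999
ΔR = 0.999 − 0.902 = 0.097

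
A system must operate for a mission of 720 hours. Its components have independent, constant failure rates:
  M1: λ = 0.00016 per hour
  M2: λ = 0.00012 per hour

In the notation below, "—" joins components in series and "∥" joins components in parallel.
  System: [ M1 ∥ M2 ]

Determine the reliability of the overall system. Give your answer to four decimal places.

0.9910

R(M1) = exp(−0.00016 × 720) = 0.891188
R(M2) = exp(−0.00012 × 720) = 0.917227
Parallel (M1 and M2): 1 − (1 − 0.891188)(1 − 0.917227) = 0.9910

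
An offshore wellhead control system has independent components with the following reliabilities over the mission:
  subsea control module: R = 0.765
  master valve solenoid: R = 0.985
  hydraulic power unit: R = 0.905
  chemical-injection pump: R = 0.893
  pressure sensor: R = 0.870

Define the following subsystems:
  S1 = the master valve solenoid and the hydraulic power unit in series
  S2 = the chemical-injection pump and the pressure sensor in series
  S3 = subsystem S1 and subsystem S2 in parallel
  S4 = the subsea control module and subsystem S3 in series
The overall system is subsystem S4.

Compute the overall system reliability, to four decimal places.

0.7465

Series (master valve solenoid and hydraulic power unit): 0.985000 × 0.905000 = 0.891425
Series (chemical-injection pump and pressure sensor): 0.893000 × 0.870000 = 0.776910
Parallel ([0.891425] and [0.776910]): 1 − (1 − 0.891425)(1 − 0.776910) = 0.975778
Series (subsea control module and [0.975778]): 0.765000 × 0.975778 = 0.7465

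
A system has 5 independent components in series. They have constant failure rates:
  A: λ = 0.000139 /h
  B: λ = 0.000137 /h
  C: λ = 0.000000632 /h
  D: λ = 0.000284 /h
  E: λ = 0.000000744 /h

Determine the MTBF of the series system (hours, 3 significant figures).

Series of exponential components: λ_sys = Σ λ_i
λ_sys = 0.000139 + 0.000137 + 0.000000632 + 0.000284 + 0.000000744 = 5.6138e-04 /h
MTBF = 1 / λ_sys = 1780 h

1780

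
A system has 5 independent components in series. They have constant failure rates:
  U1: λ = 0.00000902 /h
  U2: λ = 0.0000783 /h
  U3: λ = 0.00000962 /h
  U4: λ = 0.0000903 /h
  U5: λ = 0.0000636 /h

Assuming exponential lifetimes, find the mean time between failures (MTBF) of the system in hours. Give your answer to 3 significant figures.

3990

Series of exponential components: λ_sys = Σ λ_i
λ_sys = 0.00000902 + 0.0000783 + 0.00000962 + 0.0000903 + 0.0000636 = 2.5084e-04 /h
MTBF = 1 / λ_sys = 3990 h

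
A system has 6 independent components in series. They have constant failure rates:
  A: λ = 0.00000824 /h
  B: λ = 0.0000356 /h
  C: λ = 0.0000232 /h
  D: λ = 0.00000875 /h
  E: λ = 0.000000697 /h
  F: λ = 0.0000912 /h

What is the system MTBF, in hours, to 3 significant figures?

5960

Series of exponential components: λ_sys = Σ λ_i
λ_sys = 0.00000824 + 0.0000356 + 0.0000232 + 0.00000875 + 0.000000697 + 0.0000912 = 1.6769e-04 /h
MTBF = 1 / λ_sys = 5960 h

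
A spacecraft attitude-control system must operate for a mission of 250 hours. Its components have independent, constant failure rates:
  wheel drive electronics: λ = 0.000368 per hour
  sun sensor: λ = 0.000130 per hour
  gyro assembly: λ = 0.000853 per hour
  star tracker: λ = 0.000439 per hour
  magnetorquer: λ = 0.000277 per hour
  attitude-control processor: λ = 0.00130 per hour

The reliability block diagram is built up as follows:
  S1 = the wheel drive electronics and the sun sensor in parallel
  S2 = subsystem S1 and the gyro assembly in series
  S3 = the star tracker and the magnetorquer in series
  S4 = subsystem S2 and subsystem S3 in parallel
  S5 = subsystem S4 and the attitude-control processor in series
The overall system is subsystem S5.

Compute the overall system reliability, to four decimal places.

0.6995

R(wheel drive electronics) = exp(−0.000368 × 250) = 0.912105
R(sun sensor) = exp(−0.000130 × 250) = 0.968022
R(gyro assembly) = exp(−0.000853 × 250) = 0.807954
R(star tracker) = exp(−0.000439 × 250) = 0.896058
R(magnetorquer) = exp(−0.000277 × 250) = 0.933093
R(attitude-control processor) = exp(−0.00130 × 250) = 0.722527
Parallel (wheel drive electronics and sun sensor): 1 − (1 − 0.912105)(1 − 0.968022) = 0.997189
Series ([0.997189] and gyro assembly): 0.997189 × 0.807954 = 0.805683
Series (star tracker and magnetorquer): 0.896058 × 0.933093 = 0.836105
Parallel ([0.805683] and [0.836105]): 1 − (1 − 0.805683)(1 − 0.836105) = 0.968152
Series ([0.968152] and attitude-control processor): 0.968152 × 0.722527 = 0.6995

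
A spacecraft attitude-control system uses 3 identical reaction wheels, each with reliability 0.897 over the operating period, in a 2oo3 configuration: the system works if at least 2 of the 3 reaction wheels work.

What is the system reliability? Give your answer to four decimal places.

0.9704

R = Σ_{i=2}^{3} C(3,i) p^i (1−p)^{3−i} with p = 0.897
C(3,2)·0.897^2·0.103^1 = 0.248624
C(3,3)·0.897^3·0.103^0 = 0.721734
Sum = 0.9704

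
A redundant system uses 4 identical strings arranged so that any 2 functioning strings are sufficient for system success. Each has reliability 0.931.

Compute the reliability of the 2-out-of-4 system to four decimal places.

0.9988

R = Σ_{i=2}^{4} C(4,i) p^i (1−p)^{4−i} with p = 0.931
C(4,2)·0.931^2·0.069^2 = 0.024760
C(4,3)·0.931^3·0.069^1 = 0.222719
C(4,4)·0.931^4·0.069^0 = 0.751275
Sum = 0.9988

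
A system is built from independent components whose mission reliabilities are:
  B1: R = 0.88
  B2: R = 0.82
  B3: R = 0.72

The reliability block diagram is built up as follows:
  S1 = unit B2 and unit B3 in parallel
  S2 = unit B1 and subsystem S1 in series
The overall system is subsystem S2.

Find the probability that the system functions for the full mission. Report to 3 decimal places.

0.836

Parallel (B2 and B3): 1 − (1 − 0.82000)(1 − 0.72000) = 0.94960
Series (B1 and [0.94960]): 0.88000 × 0.94960 = 0.836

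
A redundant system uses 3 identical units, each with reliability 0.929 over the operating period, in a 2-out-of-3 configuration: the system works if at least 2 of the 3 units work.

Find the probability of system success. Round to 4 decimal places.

R = Σ_{i=2}^{3} C(3,i) p^i (1−p)^{3−i} with p = 0.929
C(3,2)·0.929^2·0.071^1 = 0.183828
C(3,3)·0.929^3·0.071^0 = 0.801765
Sum = 0.9856

0.9856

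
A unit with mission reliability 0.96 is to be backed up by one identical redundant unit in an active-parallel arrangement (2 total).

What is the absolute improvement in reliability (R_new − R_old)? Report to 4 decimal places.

R_before = 0.96
R_after = 1 − (1 − 0.96)^2 = 0.9984
ΔR = 0.9984 − 0.96 = 0.0384

0.0384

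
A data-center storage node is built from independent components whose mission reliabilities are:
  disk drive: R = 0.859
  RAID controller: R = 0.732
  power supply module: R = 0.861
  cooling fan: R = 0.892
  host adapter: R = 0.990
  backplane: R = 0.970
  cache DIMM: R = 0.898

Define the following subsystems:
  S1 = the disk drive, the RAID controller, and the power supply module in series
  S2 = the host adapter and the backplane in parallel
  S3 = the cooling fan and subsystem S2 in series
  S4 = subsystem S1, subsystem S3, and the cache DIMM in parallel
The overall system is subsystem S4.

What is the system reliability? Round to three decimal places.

Series (disk drive, RAID controller, and power supply module): 0.85900 × 0.73200 × 0.86100 = 0.54139
Parallel (host adapter and backplane): 1 − (1 − 0.99000)(1 − 0.97000) = 0.99970
Series (cooling fan and [0.99970]): 0.89200 × 0.99970 = 0.89173
Parallel ([0.54139], [0.89173], and cache DIMM): 1 − (1 − 0.54139)(1 − 0.89173)(1 − 0.89800) = 0.995

0.995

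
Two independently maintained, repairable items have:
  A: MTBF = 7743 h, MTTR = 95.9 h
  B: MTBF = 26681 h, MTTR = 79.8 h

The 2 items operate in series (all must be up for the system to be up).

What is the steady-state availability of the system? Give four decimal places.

A(A) = MTBF/(MTBF+MTTR) = 7743/(7743+95.9) = 0.987766
A(B) = MTBF/(MTBF+MTTR) = 26681/(26681+79.8) = 0.997018
Series availability: 0.987766 × 0.997018 = 0.9848

0.9848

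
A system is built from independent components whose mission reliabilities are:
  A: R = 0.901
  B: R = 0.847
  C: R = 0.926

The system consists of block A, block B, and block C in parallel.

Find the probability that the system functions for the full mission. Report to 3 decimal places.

0.999

Parallel (A, B, and C): 1 − (1 − 0.90100)(1 − 0.84700)(1 − 0.92600) = 0.999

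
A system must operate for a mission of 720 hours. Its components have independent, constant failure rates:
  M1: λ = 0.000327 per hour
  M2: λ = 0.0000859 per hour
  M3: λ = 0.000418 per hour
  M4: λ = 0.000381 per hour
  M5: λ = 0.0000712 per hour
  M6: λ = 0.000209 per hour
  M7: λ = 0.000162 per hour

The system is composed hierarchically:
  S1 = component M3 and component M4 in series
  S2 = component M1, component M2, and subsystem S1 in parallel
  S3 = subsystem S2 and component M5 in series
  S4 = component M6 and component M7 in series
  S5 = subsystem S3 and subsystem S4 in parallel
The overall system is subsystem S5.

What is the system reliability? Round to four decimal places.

R(M1) = exp(−0.000327 × 720) = 0.790223
R(M2) = exp(−0.0000859 × 720) = 0.940026
R(M3) = exp(−0.000418 × 720) = 0.740107
R(M4) = exp(−0.000381 × 720) = 0.760089
R(M5) = exp(−0.0000712 × 720) = 0.950028
R(M6) = exp(−0.000209 × 720) = 0.860295
R(M7) = exp(−0.000162 × 720) = 0.889906
Series (M3 and M4): 0.740107 × 0.760089 = 0.562547
Parallel (M1, M2, and [0.562547]): 1 − (1 − 0.790223)(1 − 0.940026)(1 − 0.562547) = 0.994496
Series ([0.994496] and M5): 0.994496 × 0.950028 = 0.944799
Series (M6 and M7): 0.860295 × 0.889906 = 0.765582
Parallel ([0.944799] and [0.765582]): 1 − (1 − 0.944799)(1 − 0.765582) = 0.9871

0.9871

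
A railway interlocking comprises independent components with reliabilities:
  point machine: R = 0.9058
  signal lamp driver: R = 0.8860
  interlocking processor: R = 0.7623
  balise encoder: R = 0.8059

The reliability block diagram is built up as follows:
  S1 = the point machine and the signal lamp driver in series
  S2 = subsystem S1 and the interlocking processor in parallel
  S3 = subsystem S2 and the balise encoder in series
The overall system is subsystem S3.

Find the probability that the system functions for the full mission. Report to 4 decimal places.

Series (point machine and signal lamp driver): 0.905800 × 0.886000 = 0.802539
Parallel ([0.802539] and interlocking processor): 1 − (1 − 0.802539)(1 − 0.762300) = 0.953064
Series ([0.953064] and balise encoder): 0.953064 × 0.805900 = 0.7681

0.7681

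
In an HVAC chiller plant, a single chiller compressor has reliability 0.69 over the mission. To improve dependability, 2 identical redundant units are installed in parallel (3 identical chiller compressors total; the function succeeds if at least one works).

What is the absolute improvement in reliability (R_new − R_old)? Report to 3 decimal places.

0.280

R_before = 0.69
R_after = 1 − (1 − 0.69)^3 = 0.970
ΔR = 0.970 − 0.69 = 0.280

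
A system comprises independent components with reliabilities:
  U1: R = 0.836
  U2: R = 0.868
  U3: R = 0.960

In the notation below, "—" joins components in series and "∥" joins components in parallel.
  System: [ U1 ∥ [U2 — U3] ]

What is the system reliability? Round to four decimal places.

0.9727

Series (U2 and U3): 0.868000 × 0.960000 = 0.833280
Parallel (U1 and [0.833280]): 1 − (1 − 0.836000)(1 − 0.833280) = 0.9727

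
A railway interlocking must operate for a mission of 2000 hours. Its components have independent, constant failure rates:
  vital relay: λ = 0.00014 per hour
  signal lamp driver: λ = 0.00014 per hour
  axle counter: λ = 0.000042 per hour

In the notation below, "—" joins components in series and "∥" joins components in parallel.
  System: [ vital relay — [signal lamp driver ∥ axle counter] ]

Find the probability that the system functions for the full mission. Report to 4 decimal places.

R(vital relay) = exp(−0.00014 × 2000) = 0.755784
R(signal lamp driver) = exp(−0.00014 × 2000) = 0.755784
R(axle counter) = exp(−0.000042 × 2000) = 0.919431
Parallel (signal lamp driver and axle counter): 1 − (1 − 0.755784)(1 − 0.919431) = 0.980324
Series (vital relay and [0.980324]): 0.755784 × 0.980324 = 0.7409

0.7409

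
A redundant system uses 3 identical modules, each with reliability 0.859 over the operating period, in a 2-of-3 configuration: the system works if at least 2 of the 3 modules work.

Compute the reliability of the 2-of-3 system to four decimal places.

R = Σ_{i=2}^{3} C(3,i) p^i (1−p)^{3−i} with p = 0.859
C(3,2)·0.859^2·0.141^1 = 0.312124
C(3,3)·0.859^3·0.141^0 = 0.633840
Sum = 0.9460

0.9460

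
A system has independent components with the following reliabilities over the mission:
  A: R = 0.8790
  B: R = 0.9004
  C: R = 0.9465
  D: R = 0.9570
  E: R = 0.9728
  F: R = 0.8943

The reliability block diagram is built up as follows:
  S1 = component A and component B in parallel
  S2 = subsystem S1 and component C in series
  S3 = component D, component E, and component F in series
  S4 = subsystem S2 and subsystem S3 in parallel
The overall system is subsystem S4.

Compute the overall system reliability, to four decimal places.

0.9891

Parallel (A and B): 1 − (1 − 0.879000)(1 − 0.900400) = 0.987948
Series ([0.987948] and C): 0.987948 × 0.946500 = 0.935093
Series (D, E, and F): 0.957000 × 0.972800 × 0.894300 = 0.832566
Parallel ([0.935093] and [0.832566]): 1 − (1 − 0.935093)(1 − 0.832566) = 0.9891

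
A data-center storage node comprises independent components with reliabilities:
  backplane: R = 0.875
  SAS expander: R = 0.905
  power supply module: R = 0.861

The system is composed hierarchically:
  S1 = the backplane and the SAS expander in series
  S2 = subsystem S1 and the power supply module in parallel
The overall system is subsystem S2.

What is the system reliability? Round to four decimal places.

Series (backplane and SAS expander): 0.875000 × 0.905000 = 0.791875
Parallel ([0.791875] and power supply module): 1 − (1 − 0.791875)(1 − 0.861000) = 0.9711

0.9711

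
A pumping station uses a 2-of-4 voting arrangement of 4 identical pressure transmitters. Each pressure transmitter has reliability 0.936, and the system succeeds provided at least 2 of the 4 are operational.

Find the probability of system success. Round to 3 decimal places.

R = Σ_{i=2}^{4} C(4,i) p^i (1−p)^{4−i} with p = 0.936
C(4,2)·0.936^2·0.064^2 = 0.02153
C(4,3)·0.936^3·0.064^1 = 0.20993
C(4,4)·0.936^4·0.064^0 = 0.76754
Sum = 0.999

0.999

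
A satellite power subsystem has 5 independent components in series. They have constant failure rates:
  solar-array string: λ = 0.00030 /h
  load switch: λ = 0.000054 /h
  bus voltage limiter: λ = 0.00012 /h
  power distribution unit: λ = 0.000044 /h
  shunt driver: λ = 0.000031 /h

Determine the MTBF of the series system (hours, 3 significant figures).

Series of exponential components: λ_sys = Σ λ_i
λ_sys = 0.00030 + 0.000054 + 0.00012 + 0.000044 + 0.000031 = 5.4900e-04 /h
MTBF = 1 / λ_sys = 1820 h

1820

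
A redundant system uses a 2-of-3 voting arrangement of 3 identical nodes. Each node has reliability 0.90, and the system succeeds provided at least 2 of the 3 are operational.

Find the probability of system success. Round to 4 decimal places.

0.9720

R = Σ_{i=2}^{3} C(3,i) p^i (1−p)^{3−i} with p = 0.90
C(3,2)·0.90^2·0.10^1 = 0.243000
C(3,3)·0.90^3·0.10^0 = 0.729000
Sum = 0.9720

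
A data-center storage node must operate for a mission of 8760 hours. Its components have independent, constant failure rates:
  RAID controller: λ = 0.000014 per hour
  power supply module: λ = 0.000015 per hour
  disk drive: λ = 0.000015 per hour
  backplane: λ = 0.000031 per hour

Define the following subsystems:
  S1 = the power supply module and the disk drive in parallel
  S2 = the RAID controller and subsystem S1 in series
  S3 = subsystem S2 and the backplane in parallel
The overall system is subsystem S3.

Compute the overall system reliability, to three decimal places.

R(RAID controller) = exp(−0.000014 × 8760) = 0.88458
R(power supply module) = exp(−0.000015 × 8760) = 0.87687
R(disk drive) = exp(−0.000015 × 8760) = 0.87687
R(backplane) = exp(−0.000031 × 8760) = 0.76219
Parallel (power supply module and disk drive): 1 − (1 − 0.87687)(1 − 0.87687) = 0.98484
Series (RAID controller and [0.98484]): 0.88458 × 0.98484 = 0.87117
Parallel ([0.87117] and backplane): 1 − (1 − 0.87117)(1 − 0.76219) = 0.969

0.969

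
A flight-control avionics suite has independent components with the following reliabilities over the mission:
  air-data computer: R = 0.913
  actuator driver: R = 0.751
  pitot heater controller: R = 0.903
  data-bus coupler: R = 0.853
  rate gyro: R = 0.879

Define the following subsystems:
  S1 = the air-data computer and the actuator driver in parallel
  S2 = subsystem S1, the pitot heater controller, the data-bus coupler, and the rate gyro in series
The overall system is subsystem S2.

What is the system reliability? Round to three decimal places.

0.662

Parallel (air-data computer and actuator driver): 1 − (1 − 0.91300)(1 − 0.75100) = 0.97834
Series ([0.97834], pitot heater controller, data-bus coupler, and rate gyro): 0.97834 × 0.90300 × 0.85300 × 0.87900 = 0.662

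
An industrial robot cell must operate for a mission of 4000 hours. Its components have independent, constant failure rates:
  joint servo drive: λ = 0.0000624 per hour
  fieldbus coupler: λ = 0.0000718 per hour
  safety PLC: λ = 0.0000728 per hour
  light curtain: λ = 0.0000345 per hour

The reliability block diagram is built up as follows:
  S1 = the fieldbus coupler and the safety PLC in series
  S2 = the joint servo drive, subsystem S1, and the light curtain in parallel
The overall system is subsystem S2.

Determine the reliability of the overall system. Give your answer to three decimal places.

0.987

R(joint servo drive) = exp(−0.0000624 × 4000) = 0.77911
R(fieldbus coupler) = exp(−0.0000718 × 4000) = 0.75036
R(safety PLC) = exp(−0.0000728 × 4000) = 0.74737
R(light curtain) = exp(−0.0000345 × 4000) = 0.87110
Series (fieldbus coupler and safety PLC): 0.75036 × 0.74737 = 0.56080
Parallel (joint servo drive, [0.56080], and light curtain): 1 − (1 − 0.77911)(1 − 0.56080)(1 − 0.87110) = 0.987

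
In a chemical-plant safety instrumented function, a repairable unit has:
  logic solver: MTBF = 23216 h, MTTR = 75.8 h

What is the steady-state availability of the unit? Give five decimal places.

A(logic solver) = MTBF/(MTBF+MTTR) = 23216/(23216+75.8) = 0.99675

0.99675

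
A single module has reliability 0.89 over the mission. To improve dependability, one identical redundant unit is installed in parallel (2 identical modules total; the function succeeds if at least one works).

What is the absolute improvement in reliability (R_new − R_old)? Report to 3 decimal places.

0.098

R_before = 0.89
R_after = 1 − (1 − 0.89)^2 = 0.988
ΔR = 0.988 − 0.89 = 0.098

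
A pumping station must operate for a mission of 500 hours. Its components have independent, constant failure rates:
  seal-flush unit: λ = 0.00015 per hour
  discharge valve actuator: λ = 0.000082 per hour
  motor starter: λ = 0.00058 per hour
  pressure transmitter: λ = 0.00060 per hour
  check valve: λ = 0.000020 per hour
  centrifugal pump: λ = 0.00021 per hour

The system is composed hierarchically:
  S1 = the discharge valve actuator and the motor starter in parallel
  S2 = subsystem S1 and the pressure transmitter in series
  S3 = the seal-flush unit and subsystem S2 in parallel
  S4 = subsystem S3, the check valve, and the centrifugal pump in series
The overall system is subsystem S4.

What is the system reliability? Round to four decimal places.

0.8742

R(seal-flush unit) = exp(−0.00015 × 500) = 0.927743
R(discharge valve actuator) = exp(−0.000082 × 500) = 0.959829
R(motor starter) = exp(−0.00058 × 500) = 0.748264
R(pressure transmitter) = exp(−0.00060 × 500) = 0.740818
R(check valve) = exp(−0.000020 × 500) = 0.990050
R(centrifugal pump) = exp(−0.00021 × 500) = 0.900325
Parallel (discharge valve actuator and motor starter): 1 − (1 − 0.959829)(1 − 0.748264) = 0.989888
Series ([0.989888] and pressure transmitter): 0.989888 × 0.740818 = 0.733327
Parallel (seal-flush unit and [0.733327]): 1 − (1 − 0.927743)(1 − 0.733327) = 0.980731
Series ([0.980731], check valve, and centrifugal pump): 0.980731 × 0.990050 × 0.900325 = 0.8742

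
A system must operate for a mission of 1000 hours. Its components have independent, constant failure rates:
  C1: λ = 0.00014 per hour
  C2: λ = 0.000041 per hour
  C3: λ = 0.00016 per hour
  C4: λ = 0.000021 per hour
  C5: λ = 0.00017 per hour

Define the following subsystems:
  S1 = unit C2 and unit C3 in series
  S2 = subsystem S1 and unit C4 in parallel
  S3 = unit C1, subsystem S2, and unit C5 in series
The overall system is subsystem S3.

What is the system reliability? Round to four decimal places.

R(C1) = exp(−0.00014 × 1000) = 0.869358
R(C2) = exp(−0.000041 × 1000) = 0.959829
R(C3) = exp(−0.00016 × 1000) = 0.852144
R(C4) = exp(−0.000021 × 1000) = 0.979219
R(C5) = exp(−0.00017 × 1000) = 0.843665
Series (C2 and C3): 0.959829 × 0.852144 = 0.817913
Parallel ([0.817913] and C4): 1 − (1 − 0.817913)(1 − 0.979219) = 0.996216
Series (C1, [0.996216], and C5): 0.869358 × 0.996216 × 0.843665 = 0.7307

0.7307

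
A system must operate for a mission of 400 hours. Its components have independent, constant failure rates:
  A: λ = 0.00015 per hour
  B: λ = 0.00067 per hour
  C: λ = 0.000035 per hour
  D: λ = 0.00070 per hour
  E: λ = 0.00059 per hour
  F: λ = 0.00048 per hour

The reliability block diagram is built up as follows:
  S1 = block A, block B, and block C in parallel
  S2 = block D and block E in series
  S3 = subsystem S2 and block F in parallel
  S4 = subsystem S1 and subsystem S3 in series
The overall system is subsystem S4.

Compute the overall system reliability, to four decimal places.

R(A) = exp(−0.00015 × 400) = 0.941765
R(B) = exp(−0.00067 × 400) = 0.764908
R(C) = exp(−0.000035 × 400) = 0.986098
R(D) = exp(−0.00070 × 400) = 0.755784
R(E) = exp(−0.00059 × 400) = 0.789781
R(F) = exp(−0.00048 × 400) = 0.825307
Parallel (A, B, and C): 1 − (1 − 0.941765)(1 − 0.764908)(1 − 0.986098) = 0.999810
Series (D and E): 0.755784 × 0.789781 = 0.596904
Parallel ([0.596904] and F): 1 − (1 − 0.596904)(1 − 0.825307) = 0.929582
Series ([0.999810] and [0.929582]): 0.999810 × 0.929582 = 0.9294

0.9294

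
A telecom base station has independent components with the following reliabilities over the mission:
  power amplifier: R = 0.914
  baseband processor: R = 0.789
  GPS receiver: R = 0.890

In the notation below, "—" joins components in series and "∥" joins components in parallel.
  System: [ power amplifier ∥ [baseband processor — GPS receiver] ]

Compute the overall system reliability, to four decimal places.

Series (baseband processor and GPS receiver): 0.789000 × 0.890000 = 0.702210
Parallel (power amplifier and [0.702210]): 1 − (1 − 0.914000)(1 − 0.702210) = 0.9744

0.9744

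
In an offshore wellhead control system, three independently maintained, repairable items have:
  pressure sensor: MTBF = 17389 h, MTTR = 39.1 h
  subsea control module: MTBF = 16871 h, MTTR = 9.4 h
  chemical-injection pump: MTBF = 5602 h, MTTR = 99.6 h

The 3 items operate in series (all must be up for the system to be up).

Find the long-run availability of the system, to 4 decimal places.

0.9798

A(pressure sensor) = MTBF/(MTBF+MTTR) = 17389/(17389+39.1) = 0.997756
A(subsea control module) = MTBF/(MTBF+MTTR) = 16871/(16871+9.4) = 0.999443
A(chemical-injection pump) = MTBF/(MTBF+MTTR) = 5602/(5602+99.6) = 0.982531
Series availability: 0.997756 × 0.999443 × 0.982531 = 0.9798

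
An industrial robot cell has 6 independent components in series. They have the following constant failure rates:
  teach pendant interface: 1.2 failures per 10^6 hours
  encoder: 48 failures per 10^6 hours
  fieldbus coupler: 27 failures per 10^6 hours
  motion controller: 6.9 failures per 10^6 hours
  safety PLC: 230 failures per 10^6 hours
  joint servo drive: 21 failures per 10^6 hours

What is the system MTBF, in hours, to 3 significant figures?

2990

Series of exponential components: λ_sys = Σ λ_i
λ_sys = 0.0000012 + 0.000048 + 0.000027 + 0.0000069 + 0.00023 + 0.000021 = 3.3410e-04 /h
MTBF = 1 / λ_sys = 2990 h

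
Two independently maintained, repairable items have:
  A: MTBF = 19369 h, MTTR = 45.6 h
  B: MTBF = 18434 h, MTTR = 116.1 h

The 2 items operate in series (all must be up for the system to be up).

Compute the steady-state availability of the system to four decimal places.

A(A) = MTBF/(MTBF+MTTR) = 19369/(19369+45.6) = 0.997651
A(B) = MTBF/(MTBF+MTTR) = 18434/(18434+116.1) = 0.993741
Series availability: 0.997651 × 0.993741 = 0.9914

0.9914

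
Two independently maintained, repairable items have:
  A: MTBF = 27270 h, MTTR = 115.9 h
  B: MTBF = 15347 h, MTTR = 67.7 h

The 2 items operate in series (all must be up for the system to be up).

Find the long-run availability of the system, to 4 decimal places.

0.9914

A(A) = MTBF/(MTBF+MTTR) = 27270/(27270+115.9) = 0.995768
A(B) = MTBF/(MTBF+MTTR) = 15347/(15347+67.7) = 0.995608
Series availability: 0.995768 × 0.995608 = 0.9914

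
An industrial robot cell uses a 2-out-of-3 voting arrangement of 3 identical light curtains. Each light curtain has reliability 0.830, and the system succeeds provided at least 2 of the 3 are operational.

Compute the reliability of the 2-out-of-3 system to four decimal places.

0.9231

R = Σ_{i=2}^{3} C(3,i) p^i (1−p)^{3−i} with p = 0.830
C(3,2)·0.830^2·0.170^1 = 0.351339
C(3,3)·0.830^3·0.170^0 = 0.571787
Sum = 0.9231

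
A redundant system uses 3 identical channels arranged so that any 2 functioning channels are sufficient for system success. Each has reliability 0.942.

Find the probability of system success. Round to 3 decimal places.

0.990

R = Σ_{i=2}^{3} C(3,i) p^i (1−p)^{3−i} with p = 0.942
C(3,2)·0.942^2·0.058^1 = 0.15440
C(3,3)·0.942^3·0.058^0 = 0.83590
Sum = 0.990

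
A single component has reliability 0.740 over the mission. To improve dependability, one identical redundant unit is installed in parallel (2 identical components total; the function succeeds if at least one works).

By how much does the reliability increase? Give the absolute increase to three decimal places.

0.192

R_before = 0.740
R_after = 1 − (1 − 0.740)^2 = 0.932
ΔR = 0.932 − 0.740 = 0.192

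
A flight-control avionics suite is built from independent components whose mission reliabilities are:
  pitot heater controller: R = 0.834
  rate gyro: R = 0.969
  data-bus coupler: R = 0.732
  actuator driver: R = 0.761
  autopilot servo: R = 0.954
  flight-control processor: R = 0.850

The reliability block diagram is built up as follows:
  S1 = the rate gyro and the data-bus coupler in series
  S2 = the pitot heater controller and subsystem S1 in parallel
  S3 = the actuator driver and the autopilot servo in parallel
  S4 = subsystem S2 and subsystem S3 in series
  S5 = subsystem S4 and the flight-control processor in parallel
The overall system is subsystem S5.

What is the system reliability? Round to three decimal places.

0.991

Series (rate gyro and data-bus coupler): 0.96900 × 0.73200 = 0.70931
Parallel (pitot heater controller and [0.70931]): 1 − (1 − 0.83400)(1 − 0.70931) = 0.95175
Parallel (actuator driver and autopilot servo): 1 − (1 − 0.76100)(1 − 0.95400) = 0.98901
Series ([0.95175] and [0.98901]): 0.95175 × 0.98901 = 0.94129
Parallel ([0.94129] and flight-control processor): 1 − (1 − 0.94129)(1 − 0.85000) = 0.991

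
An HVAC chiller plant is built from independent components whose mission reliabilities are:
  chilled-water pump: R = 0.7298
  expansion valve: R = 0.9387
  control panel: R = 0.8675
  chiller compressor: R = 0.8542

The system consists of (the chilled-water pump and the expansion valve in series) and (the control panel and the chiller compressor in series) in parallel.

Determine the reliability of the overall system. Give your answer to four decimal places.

0.9184

Series (chilled-water pump and expansion valve): 0.729800 × 0.938700 = 0.685063
Series (control panel and chiller compressor): 0.867500 × 0.854200 = 0.741019
Parallel ([0.685063] and [0.741019]): 1 − (1 − 0.685063)(1 − 0.741019) = 0.9184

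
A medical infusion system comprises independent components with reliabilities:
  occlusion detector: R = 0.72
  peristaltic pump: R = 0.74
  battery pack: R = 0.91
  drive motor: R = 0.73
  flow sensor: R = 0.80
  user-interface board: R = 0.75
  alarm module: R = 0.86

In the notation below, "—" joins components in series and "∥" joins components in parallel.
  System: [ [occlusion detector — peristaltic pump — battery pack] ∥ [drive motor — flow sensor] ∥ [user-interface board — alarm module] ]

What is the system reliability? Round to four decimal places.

0.9239

Series (occlusion detector, peristaltic pump, and battery pack): 0.720000 × 0.740000 × 0.910000 = 0.484848
Series (drive motor and flow sensor): 0.730000 × 0.800000 = 0.584000
Series (user-interface board and alarm module): 0.750000 × 0.860000 = 0.645000
Parallel ([0.484848], [0.584000], and [0.645000]): 1 − (1 − 0.484848)(1 − 0.584000)(1 − 0.645000) = 0.9239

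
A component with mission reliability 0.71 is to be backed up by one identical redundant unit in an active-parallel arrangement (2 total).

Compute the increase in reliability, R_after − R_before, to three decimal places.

R_before = 0.71
R_after = 1 − (1 − 0.71)^2 = 0.916
ΔR = 0.916 − 0.71 = 0.206

0.206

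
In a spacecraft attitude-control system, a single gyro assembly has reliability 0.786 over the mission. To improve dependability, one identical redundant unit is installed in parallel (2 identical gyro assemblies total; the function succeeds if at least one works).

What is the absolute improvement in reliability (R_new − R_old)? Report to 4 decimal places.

0.1682

R_before = 0.786
R_after = 1 − (1 − 0.786)^2 = 0.9542
ΔR = 0.9542 − 0.786 = 0.1682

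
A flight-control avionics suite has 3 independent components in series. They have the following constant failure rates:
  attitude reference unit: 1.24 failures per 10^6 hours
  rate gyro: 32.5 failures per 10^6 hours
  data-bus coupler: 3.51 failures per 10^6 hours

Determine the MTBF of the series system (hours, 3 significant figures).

Series of exponential components: λ_sys = Σ λ_i
λ_sys = 0.00000124 + 0.0000325 + 0.00000351 = 3.7250e-05 /h
MTBF = 1 / λ_sys = 26800 h

26800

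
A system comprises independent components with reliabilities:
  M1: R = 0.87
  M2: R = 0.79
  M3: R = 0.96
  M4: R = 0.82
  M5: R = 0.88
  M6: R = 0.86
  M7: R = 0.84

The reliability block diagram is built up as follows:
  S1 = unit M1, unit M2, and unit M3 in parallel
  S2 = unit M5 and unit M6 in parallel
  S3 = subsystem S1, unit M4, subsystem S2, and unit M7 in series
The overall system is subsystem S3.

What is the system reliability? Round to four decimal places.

Parallel (M1, M2, and M3): 1 − (1 − 0.870000)(1 − 0.790000)(1 − 0.960000) = 0.998908
Parallel (M5 and M6): 1 − (1 − 0.880000)(1 − 0.860000) = 0.983200
Series ([0.998908], M4, [0.983200], and M7): 0.998908 × 0.820000 × 0.983200 × 0.840000 = 0.6765

0.6765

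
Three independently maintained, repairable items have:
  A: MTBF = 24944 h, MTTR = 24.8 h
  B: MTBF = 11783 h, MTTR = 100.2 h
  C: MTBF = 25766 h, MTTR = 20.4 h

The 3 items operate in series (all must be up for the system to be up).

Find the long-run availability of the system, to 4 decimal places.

A(A) = MTBF/(MTBF+MTTR) = 24944/(24944+24.8) = 0.999007
A(B) = MTBF/(MTBF+MTTR) = 11783/(11783+100.2) = 0.991568
A(C) = MTBF/(MTBF+MTTR) = 25766/(25766+20.4) = 0.999209
Series availability: 0.999007 × 0.991568 × 0.999209 = 0.9898

0.9898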